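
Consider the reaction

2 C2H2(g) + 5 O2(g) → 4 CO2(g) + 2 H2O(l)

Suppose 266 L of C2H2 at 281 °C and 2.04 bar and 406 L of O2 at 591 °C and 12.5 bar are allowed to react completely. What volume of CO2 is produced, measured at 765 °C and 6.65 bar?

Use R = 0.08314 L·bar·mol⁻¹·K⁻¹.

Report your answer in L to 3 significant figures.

n(C2H2) = PV/RT = (2.04 × 266) / (0.08314 × 554.15) = 11.78 mol
n(O2) = PV/RT = (12.5 × 406) / (0.08314 × 864.15) = 70.64 mol
For 11.78 mol C2H2, stoichiometry requires (5/2) × 11.78 = 29.45 mol O2; 70.64 mol is available, so C2H2 is limiting.
n(CO2) = (4/2) × 11.78 = 23.56 mol
V(CO2) = nRT/P = 23.56 × 0.08314 × 1038.15 / 6.65 = 305.8 L

306 L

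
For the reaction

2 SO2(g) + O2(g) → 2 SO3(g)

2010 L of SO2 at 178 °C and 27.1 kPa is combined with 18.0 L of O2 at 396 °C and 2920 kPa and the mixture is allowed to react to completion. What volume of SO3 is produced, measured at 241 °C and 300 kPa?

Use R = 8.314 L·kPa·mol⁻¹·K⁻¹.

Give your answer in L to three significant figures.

207 L

n(SO2) = PV/RT = (27.1 × 2010) / (8.314 × 451.15) = 14.52 mol
n(O2) = PV/RT = (2920 × 18.0) / (8.314 × 669.15) = 9.448 mol
For 14.52 mol SO2, stoichiometry requires (1/2) × 14.52 = 7.260 mol O2; 9.448 mol is available, so SO2 is limiting.
n(SO3) = (2/2) × 14.52 = 14.52 mol
V(SO3) = nRT/P = 14.52 × 8.314 × 514.15 / 300 = 206.9 L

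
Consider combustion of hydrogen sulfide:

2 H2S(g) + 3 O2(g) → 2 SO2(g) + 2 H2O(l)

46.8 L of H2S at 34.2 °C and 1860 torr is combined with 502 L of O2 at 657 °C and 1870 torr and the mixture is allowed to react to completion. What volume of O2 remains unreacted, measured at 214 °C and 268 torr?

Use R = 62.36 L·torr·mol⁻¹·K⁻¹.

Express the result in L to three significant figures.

n(H2S) = PV/RT = (1860 × 46.8) / (62.36 × 307.35) = 4.542 mol
n(O2) = PV/RT = (1870 × 502) / (62.36 × 930.15) = 16.18 mol
For 4.542 mol H2S, stoichiometry requires (3/2) × 4.542 = 6.813 mol O2; 16.18 mol is available, so H2S is limiting.
n(O2) consumed = (3/2) × 4.542 = 6.813 mol; remaining = 16.18 − 6.813 = 9.367 mol
V(O2) = nRT/P = 9.367 × 62.36 × 487.15 / 268 = 1062 L

1060 L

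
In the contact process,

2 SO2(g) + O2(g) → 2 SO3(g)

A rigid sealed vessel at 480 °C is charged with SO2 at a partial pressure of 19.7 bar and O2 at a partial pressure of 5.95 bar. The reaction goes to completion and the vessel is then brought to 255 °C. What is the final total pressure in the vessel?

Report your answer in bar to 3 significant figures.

13.8 bar

At constant V, partial pressures at 480 °C are proportional to moles, so apply stoichiometry directly to pressures.
P(O2) required for 19.7 bar of SO2 = (1/2) × 19.7 = 9.850 bar; available 5.95 bar, so O2 is limiting.
P(SO2) remaining = 19.7 − (2/1) × 5.95 = 7.800 bar
P(gaseous products) = (2)/1 × 5.95 = 11.90 bar
P_total at 480 °C = 7.800 + 11.90 = 19.70 bar
Scaling to 255 °C: P = 19.70 × 528.15/753.15 = 13.81 bar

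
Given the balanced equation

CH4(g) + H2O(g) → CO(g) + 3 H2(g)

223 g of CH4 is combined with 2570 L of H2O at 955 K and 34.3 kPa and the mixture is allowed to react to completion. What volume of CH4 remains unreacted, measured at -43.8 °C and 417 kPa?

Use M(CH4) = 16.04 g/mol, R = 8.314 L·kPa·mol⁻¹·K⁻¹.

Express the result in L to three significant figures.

n(CH4) = 223 / 16.04 = 13.90 mol
n(H2O) = PV/RT = (34.3 × 2570) / (8.314 × 955) = 11.10 mol
For 13.90 mol CH4, stoichiometry requires (1/1) × 13.90 = 13.90 mol H2O; 11.10 mol is available, so H2O is limiting.
n(CH4) consumed = (1/1) × 11.10 = 11.10 mol; remaining = 13.90 − 11.10 = 2.800 mol
V(CH4) = nRT/P = 2.800 × 8.314 × 229.35 / 417 = 12.80 L

12.8 L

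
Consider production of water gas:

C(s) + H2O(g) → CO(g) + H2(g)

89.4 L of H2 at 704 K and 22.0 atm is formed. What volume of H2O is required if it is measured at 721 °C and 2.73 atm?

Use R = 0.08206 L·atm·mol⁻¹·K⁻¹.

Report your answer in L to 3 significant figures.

1020 L

n(H2) = PV/RT = (22.0 × 89.4) / (0.08206 × 704) = 34.05 mol
n(H2O) = (1/1) × 34.05 = 34.05 mol
V = nRT/P = 34.05 × 0.08206 × 994.15 / 2.73 = 1018 L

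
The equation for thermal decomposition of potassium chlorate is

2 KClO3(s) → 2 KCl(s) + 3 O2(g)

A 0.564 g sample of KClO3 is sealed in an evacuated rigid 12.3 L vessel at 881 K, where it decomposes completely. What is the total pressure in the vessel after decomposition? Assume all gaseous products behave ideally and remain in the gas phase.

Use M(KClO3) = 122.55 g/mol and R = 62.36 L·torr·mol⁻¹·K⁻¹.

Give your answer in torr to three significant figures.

n(KClO3) = 0.564 / 122.55 = 0.004602 mol
n(gas produced) = (3/2) × 0.004602 = 0.006903 mol
P = nRT/V = 0.006903 × 62.36 × 881 / 12.3 = 30.83 torr

30.8 torr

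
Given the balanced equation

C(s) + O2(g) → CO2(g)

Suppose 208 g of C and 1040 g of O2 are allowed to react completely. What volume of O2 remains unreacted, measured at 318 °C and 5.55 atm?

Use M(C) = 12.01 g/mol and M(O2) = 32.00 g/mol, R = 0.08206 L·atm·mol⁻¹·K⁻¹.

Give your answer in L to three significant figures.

133 L

n(C) = 208 / 12.01 = 17.32 mol
n(O2) = 1040 / 32.00 = 32.50 mol
For 17.32 mol C, stoichiometry requires (1/1) × 17.32 = 17.32 mol O2; 32.50 mol is available, so C is limiting.
n(O2) consumed = (1/1) × 17.32 = 17.32 mol; remaining = 32.50 − 17.32 = 15.18 mol
V(O2) = nRT/P = 15.18 × 0.08206 × 591.15 / 5.55 = 132.7 L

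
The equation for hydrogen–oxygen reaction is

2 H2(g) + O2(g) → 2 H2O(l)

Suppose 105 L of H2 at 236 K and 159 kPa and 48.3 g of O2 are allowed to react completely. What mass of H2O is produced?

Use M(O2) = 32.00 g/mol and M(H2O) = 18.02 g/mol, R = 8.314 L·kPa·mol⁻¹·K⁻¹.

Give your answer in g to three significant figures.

54.4 g

n(H2) = PV/RT = (159 × 105) / (8.314 × 236) = 8.509 mol
n(O2) = 48.3 / 32.00 = 1.509 mol
For 8.509 mol H2, stoichiometry requires (1/2) × 8.509 = 4.255 mol O2; 1.509 mol is available, so O2 is limiting.
n(H2O) = (2/1) × 1.509 = 3.018 mol
m(H2O) = 3.018 × 18.02 = 54.38 g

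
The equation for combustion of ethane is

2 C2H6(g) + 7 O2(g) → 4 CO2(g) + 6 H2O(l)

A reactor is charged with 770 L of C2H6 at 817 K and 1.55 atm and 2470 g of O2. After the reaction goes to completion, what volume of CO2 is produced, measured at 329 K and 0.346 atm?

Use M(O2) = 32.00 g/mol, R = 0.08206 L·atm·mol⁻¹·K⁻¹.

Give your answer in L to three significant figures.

2780 L

n(C2H6) = PV/RT = (1.55 × 770) / (0.08206 × 817) = 17.80 mol
n(O2) = 2470 / 32.00 = 77.19 mol
For 17.80 mol C2H6, stoichiometry requires (7/2) × 17.80 = 62.30 mol O2; 77.19 mol is available, so C2H6 is limiting.
n(CO2) = (4/2) × 17.80 = 35.60 mol
V(CO2) = nRT/P = 35.60 × 0.08206 × 329 / 0.346 = 2778 L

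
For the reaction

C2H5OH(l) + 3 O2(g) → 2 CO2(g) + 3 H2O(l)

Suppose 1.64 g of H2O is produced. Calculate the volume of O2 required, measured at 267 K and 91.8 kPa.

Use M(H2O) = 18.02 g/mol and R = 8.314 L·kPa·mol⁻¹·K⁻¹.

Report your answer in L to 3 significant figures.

2.20 L

n(H2O) = 1.640 / 18.02 = 0.09101 mol
n(O2) = (3/3) × 0.09101 = 0.09101 mol
V = nRT/P = 0.09101 × 8.314 × 267 / 91.8 = 2.201 L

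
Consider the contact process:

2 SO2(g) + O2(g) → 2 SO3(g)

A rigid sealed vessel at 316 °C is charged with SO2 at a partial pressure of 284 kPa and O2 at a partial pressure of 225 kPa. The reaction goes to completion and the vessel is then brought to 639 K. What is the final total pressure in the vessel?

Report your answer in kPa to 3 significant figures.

398 kPa

With V and T fixed, P_i ∝ n_i, so the mole ratios apply directly to partial pressures at 316 °C.
P(O2) required for 284 kPa of SO2 = (1/2) × 284 = 142.0 kPa; available 225 kPa, so SO2 is limiting.
P(O2) remaining = 225 − (1/2) × 284 = 83.00 kPa
P(gaseous products) = (2)/2 × 284 = 284.0 kPa
P_total at 316 °C = 83.00 + 284.0 = 367.0 kPa
Scaling to 639 K: P = 367.0 × 639/589.15 = 398.1 kPa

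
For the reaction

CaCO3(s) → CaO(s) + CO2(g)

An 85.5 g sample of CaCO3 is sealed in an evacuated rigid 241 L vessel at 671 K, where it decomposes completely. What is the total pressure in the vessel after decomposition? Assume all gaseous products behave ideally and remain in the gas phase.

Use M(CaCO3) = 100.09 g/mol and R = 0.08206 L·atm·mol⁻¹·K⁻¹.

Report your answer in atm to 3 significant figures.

0.195 atm

n(CaCO3) = 85.5 / 100.09 = 0.8542 mol
n(gas produced) = (1/1) × 0.8542 = 0.8542 mol
P = nRT/V = 0.8542 × 0.08206 × 671 / 241 = 0.1952 atm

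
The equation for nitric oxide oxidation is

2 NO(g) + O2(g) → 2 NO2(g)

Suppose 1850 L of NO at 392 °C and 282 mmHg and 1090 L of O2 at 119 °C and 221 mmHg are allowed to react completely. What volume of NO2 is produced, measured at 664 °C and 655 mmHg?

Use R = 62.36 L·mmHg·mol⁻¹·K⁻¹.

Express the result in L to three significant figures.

1120 L

n(NO) = PV/RT = (282 × 1850) / (62.36 × 665.15) = 12.58 mol
n(O2) = PV/RT = (221 × 1090) / (62.36 × 392.15) = 9.851 mol
For 12.58 mol NO, stoichiometry requires (1/2) × 12.58 = 6.290 mol O2; 9.851 mol is available, so NO is limiting.
n(NO2) = (2/2) × 12.58 = 12.58 mol
V(NO2) = nRT/P = 12.58 × 62.36 × 937.15 / 655 = 1122 L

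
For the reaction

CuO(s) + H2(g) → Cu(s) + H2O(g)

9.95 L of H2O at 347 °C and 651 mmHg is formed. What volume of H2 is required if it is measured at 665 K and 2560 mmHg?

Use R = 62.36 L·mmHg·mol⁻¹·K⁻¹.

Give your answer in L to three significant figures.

2.71 L

n(H2O) = PV/RT = (651 × 9.95) / (62.36 × 620.15) = 0.1675 mol
n(H2) = (1/1) × 0.1675 = 0.1675 mol
V = nRT/P = 0.1675 × 62.36 × 665 / 2560 = 2.713 L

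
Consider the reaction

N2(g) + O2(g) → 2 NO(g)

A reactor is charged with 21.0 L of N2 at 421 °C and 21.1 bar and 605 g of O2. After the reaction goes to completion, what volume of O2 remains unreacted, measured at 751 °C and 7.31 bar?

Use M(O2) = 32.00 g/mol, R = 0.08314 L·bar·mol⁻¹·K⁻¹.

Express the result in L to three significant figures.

131 L

n(N2) = PV/RT = (21.1 × 21.0) / (0.08314 × 694.15) = 7.678 mol
n(O2) = 605 / 32.00 = 18.91 mol
For 7.678 mol N2, stoichiometry requires (1/1) × 7.678 = 7.678 mol O2; 18.91 mol is available, so N2 is limiting.
n(O2) consumed = (1/1) × 7.678 = 7.678 mol; remaining = 18.91 − 7.678 = 11.23 mol
V(O2) = nRT/P = 11.23 × 0.08314 × 1024.15 / 7.31 = 130.8 L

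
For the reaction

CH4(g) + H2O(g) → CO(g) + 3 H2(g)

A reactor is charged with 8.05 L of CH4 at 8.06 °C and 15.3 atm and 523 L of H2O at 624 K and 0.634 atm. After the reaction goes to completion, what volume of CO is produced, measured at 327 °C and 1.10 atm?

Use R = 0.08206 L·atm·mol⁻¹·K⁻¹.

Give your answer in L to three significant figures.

239 L

n(CH4) = PV/RT = (15.3 × 8.05) / (0.08206 × 281.21) = 5.337 mol
n(H2O) = PV/RT = (0.634 × 523) / (0.08206 × 624) = 6.476 mol
For 5.337 mol CH4, stoichiometry requires (1/1) × 5.337 = 5.337 mol H2O; 6.476 mol is available, so CH4 is limiting.
n(CO) = (1/1) × 5.337 = 5.337 mol
V(CO) = nRT/P = 5.337 × 0.08206 × 600.15 / 1.10 = 238.9 L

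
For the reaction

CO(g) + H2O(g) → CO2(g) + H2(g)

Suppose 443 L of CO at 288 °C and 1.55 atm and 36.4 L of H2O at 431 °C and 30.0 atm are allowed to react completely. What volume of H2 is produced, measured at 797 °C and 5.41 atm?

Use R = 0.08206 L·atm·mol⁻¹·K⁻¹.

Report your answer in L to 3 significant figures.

242 L

n(CO) = PV/RT = (1.55 × 443) / (0.08206 × 561.15) = 14.91 mol
n(H2O) = PV/RT = (30.0 × 36.4) / (0.08206 × 704.15) = 18.90 mol
For 14.91 mol CO, stoichiometry requires (1/1) × 14.91 = 14.91 mol H2O; 18.90 mol is available, so CO is limiting.
n(H2) = (1/1) × 14.91 = 14.91 mol
V(H2) = nRT/P = 14.91 × 0.08206 × 1070.15 / 5.41 = 242.0 L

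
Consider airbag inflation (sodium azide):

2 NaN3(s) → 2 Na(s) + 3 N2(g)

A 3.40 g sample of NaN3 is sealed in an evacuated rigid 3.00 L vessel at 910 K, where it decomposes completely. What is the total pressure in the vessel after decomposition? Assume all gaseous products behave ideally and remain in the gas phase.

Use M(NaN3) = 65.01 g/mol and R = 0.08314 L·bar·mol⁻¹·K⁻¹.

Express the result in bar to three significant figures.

n(NaN3) = 3.40 / 65.01 = 0.05230 mol
n(gas produced) = (3/2) × 0.05230 = 0.07845 mol
P = nRT/V = 0.07845 × 0.08314 × 910 / 3.00 = 1.978 bar

1.98 bar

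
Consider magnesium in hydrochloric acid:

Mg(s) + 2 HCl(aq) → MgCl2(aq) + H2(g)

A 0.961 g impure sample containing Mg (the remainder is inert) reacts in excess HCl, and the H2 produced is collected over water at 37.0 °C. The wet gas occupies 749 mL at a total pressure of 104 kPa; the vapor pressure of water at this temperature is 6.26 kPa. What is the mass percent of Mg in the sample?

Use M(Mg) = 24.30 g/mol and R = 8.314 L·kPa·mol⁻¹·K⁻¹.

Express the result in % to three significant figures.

71.8 %

P(H2) = 104 − 6.26 = 97.74 kPa
n(H2) = PV/RT = (97.74 × 0.7490) / (8.314 × 310.15) = 0.02839 mol
n(Mg) = (1/1) × 0.02839 = 0.02839 mol
m(Mg) = 0.02839 × 24.30 = 0.6899 g
%Mg = 0.6899 / 0.961 × 100 = 71.79%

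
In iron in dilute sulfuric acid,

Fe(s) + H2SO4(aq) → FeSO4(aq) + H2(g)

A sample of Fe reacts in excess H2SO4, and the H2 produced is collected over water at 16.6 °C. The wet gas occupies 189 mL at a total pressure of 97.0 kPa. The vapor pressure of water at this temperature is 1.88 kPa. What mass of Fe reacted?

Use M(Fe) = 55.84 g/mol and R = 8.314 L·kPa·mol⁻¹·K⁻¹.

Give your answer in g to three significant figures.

0.417 g

P(H2) = 97.0 − 1.88 = 95.12 kPa
n(H2) = PV/RT = (95.12 × 0.1890) / (8.314 × 289.75) = 0.007463 mol
n(Fe) = (1/1) × 0.007463 = 0.007463 mol
m(Fe) = 0.007463 × 55.84 = 0.4167 g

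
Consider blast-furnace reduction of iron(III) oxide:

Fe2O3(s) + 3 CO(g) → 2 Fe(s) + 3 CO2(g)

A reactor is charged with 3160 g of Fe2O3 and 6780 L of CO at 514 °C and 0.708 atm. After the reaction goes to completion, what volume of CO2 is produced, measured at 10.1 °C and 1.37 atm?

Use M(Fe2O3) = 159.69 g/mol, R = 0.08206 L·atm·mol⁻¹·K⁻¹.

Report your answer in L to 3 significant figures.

n(Fe2O3) = 3160 / 159.69 = 19.79 mol
n(CO) = PV/RT = (0.708 × 6780) / (0.08206 × 787.15) = 74.31 mol
For 19.79 mol Fe2O3, stoichiometry requires (3/1) × 19.79 = 59.37 mol CO; 74.31 mol is available, so Fe2O3 is limiting.
n(CO2) = (3/1) × 19.79 = 59.37 mol
V(CO2) = nRT/P = 59.37 × 0.08206 × 283.25 / 1.37 = 1007 L

1010 L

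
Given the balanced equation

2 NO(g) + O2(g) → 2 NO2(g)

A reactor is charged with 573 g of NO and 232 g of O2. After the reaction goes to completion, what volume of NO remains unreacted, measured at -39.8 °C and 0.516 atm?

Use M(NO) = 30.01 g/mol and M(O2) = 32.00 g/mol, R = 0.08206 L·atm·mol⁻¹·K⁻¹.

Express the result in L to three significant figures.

170 L

n(NO) = 573 / 30.01 = 19.09 mol
n(O2) = 232 / 32.00 = 7.250 mol
For 19.09 mol NO, stoichiometry requires (1/2) × 19.09 = 9.545 mol O2; 7.250 mol is available, so O2 is limiting.
n(NO) consumed = (2/1) × 7.250 = 14.50 mol; remaining = 19.09 − 14.50 = 4.590 mol
V(NO) = nRT/P = 4.590 × 0.08206 × 233.35 / 0.516 = 170.3 L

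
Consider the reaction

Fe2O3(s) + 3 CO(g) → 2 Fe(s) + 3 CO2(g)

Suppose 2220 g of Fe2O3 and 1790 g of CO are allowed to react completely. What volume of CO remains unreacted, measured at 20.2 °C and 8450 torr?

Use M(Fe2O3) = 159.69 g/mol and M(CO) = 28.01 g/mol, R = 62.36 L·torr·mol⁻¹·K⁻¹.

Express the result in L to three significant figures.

n(Fe2O3) = 2220 / 159.69 = 13.90 mol
n(CO) = 1790 / 28.01 = 63.91 mol
For 13.90 mol Fe2O3, stoichiometry requires (3/1) × 13.90 = 41.70 mol CO; 63.91 mol is available, so Fe2O3 is limiting.
n(CO) consumed = (3/1) × 13.90 = 41.70 mol; remaining = 63.91 − 41.70 = 22.21 mol
V(CO) = nRT/P = 22.21 × 62.36 × 293.35 / 8450 = 48.08 L

48.1 L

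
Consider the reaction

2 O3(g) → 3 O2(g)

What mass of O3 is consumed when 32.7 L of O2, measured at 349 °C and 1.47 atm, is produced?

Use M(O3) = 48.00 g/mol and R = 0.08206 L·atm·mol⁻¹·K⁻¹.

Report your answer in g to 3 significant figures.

n(O2) = PV/RT = (1.47 × 32.7) / (0.08206 × 622.15) = 0.9415 mol
n(O3) = (2/3) × 0.9415 = 0.6277 mol
m(O3) = 0.6277 × 48.00 = 30.13 g

30.1 g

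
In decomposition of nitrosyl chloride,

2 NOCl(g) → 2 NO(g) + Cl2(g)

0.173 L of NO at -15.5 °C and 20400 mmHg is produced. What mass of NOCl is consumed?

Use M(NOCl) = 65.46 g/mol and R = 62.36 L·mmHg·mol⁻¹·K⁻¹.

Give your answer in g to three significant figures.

n(NO) = PV/RT = (20400 × 0.173) / (62.36 × 257.65) = 0.2197 mol
n(NOCl) = (2/2) × 0.2197 = 0.2197 mol
m(NOCl) = 0.2197 × 65.46 = 14.38 g

14.4 g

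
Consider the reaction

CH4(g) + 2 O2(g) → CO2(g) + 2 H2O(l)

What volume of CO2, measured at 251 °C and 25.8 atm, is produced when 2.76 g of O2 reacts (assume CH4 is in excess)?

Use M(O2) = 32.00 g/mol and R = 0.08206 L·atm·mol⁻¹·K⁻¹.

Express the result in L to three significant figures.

0.0719 L

n(O2) = 2.760 / 32.00 = 0.08625 mol
n(CO2) = (1/2) × 0.08625 = 0.04312 mol
V = nRT/P = 0.04312 × 0.08206 × 524.15 / 25.8 = 0.07189 L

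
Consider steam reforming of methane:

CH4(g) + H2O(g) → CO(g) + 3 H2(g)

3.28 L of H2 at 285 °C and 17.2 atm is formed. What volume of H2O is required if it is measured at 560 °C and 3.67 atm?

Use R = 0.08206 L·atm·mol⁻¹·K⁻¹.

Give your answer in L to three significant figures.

n(H2) = PV/RT = (17.2 × 3.28) / (0.08206 × 558.15) = 1.232 mol
n(H2O) = (1/3) × 1.232 = 0.4107 mol
V = nRT/P = 0.4107 × 0.08206 × 833.15 / 3.67 = 7.651 L

7.65 L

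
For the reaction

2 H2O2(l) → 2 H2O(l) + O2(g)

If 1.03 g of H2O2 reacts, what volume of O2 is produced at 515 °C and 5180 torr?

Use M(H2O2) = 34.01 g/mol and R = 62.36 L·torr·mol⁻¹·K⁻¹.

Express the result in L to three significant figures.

n(H2O2) = 1.030 / 34.01 = 0.03029 mol
n(O2) = (1/2) × 0.03029 = 0.01515 mol
V = nRT/P = 0.01515 × 62.36 × 788.15 / 5180 = 0.1437 L

0.144 L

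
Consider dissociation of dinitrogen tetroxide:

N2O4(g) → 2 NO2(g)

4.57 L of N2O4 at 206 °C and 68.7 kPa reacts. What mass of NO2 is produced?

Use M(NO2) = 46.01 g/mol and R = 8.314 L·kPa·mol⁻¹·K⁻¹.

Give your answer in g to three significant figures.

7.25 g

n(N2O4) = PV/RT = (68.7 × 4.57) / (8.314 × 479.15) = 0.07881 mol
n(NO2) = (2/1) × 0.07881 = 0.1576 mol
m(NO2) = 0.1576 × 46.01 = 7.251 g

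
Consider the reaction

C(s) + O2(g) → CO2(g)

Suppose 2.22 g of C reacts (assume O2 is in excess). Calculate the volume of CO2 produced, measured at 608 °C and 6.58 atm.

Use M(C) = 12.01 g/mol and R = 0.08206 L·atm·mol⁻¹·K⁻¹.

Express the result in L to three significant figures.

2.03 L

n(C) = 2.220 / 12.01 = 0.1848 mol
n(CO2) = (1/1) × 0.1848 = 0.1848 mol
V = nRT/P = 0.1848 × 0.08206 × 881.15 / 6.58 = 2.031 L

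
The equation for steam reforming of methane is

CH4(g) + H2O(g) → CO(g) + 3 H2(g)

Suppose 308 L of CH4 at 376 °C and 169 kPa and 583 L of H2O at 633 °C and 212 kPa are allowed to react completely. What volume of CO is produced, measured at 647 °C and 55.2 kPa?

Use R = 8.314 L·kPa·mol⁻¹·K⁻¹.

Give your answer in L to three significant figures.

1340 L

n(CH4) = PV/RT = (169 × 308) / (8.314 × 649.15) = 9.645 mol
n(H2O) = PV/RT = (212 × 583) / (8.314 × 906.15) = 16.41 mol
For 9.645 mol CH4, stoichiometry requires (1/1) × 9.645 = 9.645 mol H2O; 16.41 mol is available, so CH4 is limiting.
n(CO) = (1/1) × 9.645 = 9.645 mol
V(CO) = nRT/P = 9.645 × 8.314 × 920.15 / 55.2 = 1337 L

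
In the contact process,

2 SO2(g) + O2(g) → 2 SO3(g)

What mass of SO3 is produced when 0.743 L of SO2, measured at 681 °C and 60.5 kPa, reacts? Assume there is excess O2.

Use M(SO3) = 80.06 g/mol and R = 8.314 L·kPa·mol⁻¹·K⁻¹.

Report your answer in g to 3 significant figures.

0.454 g

n(SO2) = PV/RT = (60.5 × 0.743) / (8.314 × 954.15) = 0.005667 mol
n(SO3) = (2/2) × 0.005667 = 0.005667 mol
m(SO3) = 0.005667 × 80.06 = 0.4537 g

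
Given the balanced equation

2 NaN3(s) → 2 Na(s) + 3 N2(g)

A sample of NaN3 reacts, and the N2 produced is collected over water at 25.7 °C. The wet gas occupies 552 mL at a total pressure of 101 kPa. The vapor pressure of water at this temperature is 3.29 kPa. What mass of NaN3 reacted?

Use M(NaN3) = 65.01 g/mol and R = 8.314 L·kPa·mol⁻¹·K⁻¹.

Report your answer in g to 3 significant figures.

P(N2) = 101 − 3.29 = 97.71 kPa
n(N2) = PV/RT = (97.71 × 0.5520) / (8.314 × 298.85) = 0.02171 mol
n(NaN3) = (2/3) × 0.02171 = 0.01447 mol
m(NaN3) = 0.01447 × 65.01 = 0.9407 g

0.941 g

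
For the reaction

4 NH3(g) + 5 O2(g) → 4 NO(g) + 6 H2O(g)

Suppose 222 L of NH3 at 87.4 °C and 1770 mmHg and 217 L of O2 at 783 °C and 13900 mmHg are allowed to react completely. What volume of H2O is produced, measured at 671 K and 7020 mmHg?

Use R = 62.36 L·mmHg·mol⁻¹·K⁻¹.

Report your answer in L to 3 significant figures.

156 L

n(NH3) = PV/RT = (1770 × 222) / (62.36 × 360.55) = 17.48 mol
n(O2) = PV/RT = (13900 × 217) / (62.36 × 1056.15) = 45.80 mol
For 17.48 mol NH3, stoichiometry requires (5/4) × 17.48 = 21.85 mol O2; 45.80 mol is available, so NH3 is limiting.
n(H2O) = (6/4) × 17.48 = 26.22 mol
V(H2O) = nRT/P = 26.22 × 62.36 × 671 / 7020 = 156.3 L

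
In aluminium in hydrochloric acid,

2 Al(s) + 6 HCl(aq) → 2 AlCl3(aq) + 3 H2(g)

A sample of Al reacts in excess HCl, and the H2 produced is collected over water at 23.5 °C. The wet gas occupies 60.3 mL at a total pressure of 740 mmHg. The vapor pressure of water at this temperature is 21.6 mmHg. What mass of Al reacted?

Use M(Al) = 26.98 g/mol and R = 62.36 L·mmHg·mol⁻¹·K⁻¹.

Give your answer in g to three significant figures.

P(H2) = 740 − 21.6 = 718.4 mmHg
n(H2) = PV/RT = (718.4 × 0.06030) / (62.36 × 296.65) = 0.002342 mol
n(Al) = (2/3) × 0.002342 = 0.001561 mol
m(Al) = 0.001561 × 26.98 = 0.04212 g

0.0421 g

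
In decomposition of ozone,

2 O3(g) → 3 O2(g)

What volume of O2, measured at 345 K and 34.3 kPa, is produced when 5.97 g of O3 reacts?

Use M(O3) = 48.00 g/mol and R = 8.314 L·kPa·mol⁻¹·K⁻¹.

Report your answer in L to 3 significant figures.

n(O3) = 5.970 / 48.00 = 0.1244 mol
n(O2) = (3/2) × 0.1244 = 0.1866 mol
V = nRT/P = 0.1866 × 8.314 × 345 / 34.3 = 15.60 L

15.6 L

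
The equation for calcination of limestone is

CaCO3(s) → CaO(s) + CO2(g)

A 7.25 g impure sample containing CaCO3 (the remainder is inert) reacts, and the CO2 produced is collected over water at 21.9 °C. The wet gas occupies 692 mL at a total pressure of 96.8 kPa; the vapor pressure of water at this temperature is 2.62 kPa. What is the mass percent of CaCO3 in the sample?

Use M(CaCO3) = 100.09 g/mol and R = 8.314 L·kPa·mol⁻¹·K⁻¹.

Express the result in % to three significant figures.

36.7 %

P(CO2) = 96.8 − 2.62 = 94.18 kPa
n(CO2) = PV/RT = (94.18 × 0.6920) / (8.314 × 295.05) = 0.02657 mol
n(CaCO3) = (1/1) × 0.02657 = 0.02657 mol
m(CaCO3) = 0.02657 × 100.09 = 2.659 g
%CaCO3 = 2.659 / 7.25 × 100 = 36.68%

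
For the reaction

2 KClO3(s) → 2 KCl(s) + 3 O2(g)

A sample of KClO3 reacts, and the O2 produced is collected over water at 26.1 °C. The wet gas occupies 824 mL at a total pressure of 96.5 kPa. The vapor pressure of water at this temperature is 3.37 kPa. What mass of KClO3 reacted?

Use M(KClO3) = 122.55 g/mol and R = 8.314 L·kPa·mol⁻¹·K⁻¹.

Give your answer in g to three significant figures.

P(O2) = 96.5 − 3.37 = 93.13 kPa
n(O2) = PV/RT = (93.13 × 0.8240) / (8.314 × 299.25) = 0.03084 mol
n(KClO3) = (2/3) × 0.03084 = 0.02056 mol
m(KClO3) = 0.02056 × 122.55 = 2.520 g

2.52 g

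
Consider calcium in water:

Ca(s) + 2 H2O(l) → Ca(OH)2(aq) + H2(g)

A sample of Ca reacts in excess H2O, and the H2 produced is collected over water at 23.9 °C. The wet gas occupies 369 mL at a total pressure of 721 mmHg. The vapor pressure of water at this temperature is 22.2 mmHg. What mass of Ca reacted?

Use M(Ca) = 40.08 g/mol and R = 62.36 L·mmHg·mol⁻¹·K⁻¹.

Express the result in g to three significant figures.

P(H2) = 721 − 22.2 = 698.8 mmHg
n(H2) = PV/RT = (698.8 × 0.3690) / (62.36 × 297.05) = 0.01392 mol
n(Ca) = (1/1) × 0.01392 = 0.01392 mol
m(Ca) = 0.01392 × 40.08 = 0.5579 g

0.558 g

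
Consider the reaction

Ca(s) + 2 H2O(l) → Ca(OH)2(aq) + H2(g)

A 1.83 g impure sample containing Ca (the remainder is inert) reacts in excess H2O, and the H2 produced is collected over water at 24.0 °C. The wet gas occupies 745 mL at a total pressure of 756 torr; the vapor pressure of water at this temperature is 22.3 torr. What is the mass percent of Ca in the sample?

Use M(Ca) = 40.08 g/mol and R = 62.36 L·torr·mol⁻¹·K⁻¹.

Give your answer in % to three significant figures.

P(H2) = 756 − 22.3 = 733.7 torr
n(H2) = PV/RT = (733.7 × 0.7450) / (62.36 × 297.15) = 0.02950 mol
n(Ca) = (1/1) × 0.02950 = 0.02950 mol
m(Ca) = 0.02950 × 40.08 = 1.182 g
%Ca = 1.182 / 1.83 × 100 = 64.59%

64.6 %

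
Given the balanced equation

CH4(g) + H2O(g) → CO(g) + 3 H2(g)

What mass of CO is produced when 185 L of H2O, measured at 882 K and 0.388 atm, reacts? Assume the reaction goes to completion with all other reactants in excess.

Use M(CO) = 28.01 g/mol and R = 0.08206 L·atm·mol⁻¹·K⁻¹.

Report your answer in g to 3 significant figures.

27.8 g

n(H2O) = PV/RT = (0.388 × 185) / (0.08206 × 882) = 0.9918 mol
n(CO) = (1/1) × 0.9918 = 0.9918 mol
m(CO) = 0.9918 × 28.01 = 27.78 g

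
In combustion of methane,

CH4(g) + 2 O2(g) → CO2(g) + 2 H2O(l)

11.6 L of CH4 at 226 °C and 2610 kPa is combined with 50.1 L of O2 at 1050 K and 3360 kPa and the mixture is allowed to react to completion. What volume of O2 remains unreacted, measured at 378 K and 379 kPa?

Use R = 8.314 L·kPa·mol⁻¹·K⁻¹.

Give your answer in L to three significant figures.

38.9 L

n(CH4) = PV/RT = (2610 × 11.6) / (8.314 × 499.15) = 7.296 mol
n(O2) = PV/RT = (3360 × 50.1) / (8.314 × 1050) = 19.28 mol
For 7.296 mol CH4, stoichiometry requires (2/1) × 7.296 = 14.59 mol O2; 19.28 mol is available, so CH4 is limiting.
n(O2) consumed = (2/1) × 7.296 = 14.59 mol; remaining = 19.28 − 14.59 = 4.690 mol
V(O2) = nRT/P = 4.690 × 8.314 × 378 / 379 = 38.89 L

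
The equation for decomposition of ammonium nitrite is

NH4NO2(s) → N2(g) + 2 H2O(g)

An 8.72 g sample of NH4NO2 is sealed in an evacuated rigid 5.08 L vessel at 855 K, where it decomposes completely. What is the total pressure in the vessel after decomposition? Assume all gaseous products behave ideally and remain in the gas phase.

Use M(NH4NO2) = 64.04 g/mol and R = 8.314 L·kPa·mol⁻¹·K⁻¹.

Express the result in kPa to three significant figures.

572 kPa

n(NH4NO2) = 8.72 / 64.04 = 0.1362 mol
n(gas produced) = (3/1) × 0.1362 = 0.4086 mol
P = nRT/V = 0.4086 × 8.314 × 855 / 5.08 = 571.8 kPa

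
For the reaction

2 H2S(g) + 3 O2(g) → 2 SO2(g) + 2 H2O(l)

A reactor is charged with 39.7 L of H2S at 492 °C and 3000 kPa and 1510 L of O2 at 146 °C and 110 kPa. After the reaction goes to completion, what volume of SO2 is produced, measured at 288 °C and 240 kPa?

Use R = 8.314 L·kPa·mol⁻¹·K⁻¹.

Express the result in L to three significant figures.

n(H2S) = PV/RT = (3000 × 39.7) / (8.314 × 765.15) = 18.72 mol
n(O2) = PV/RT = (110 × 1510) / (8.314 × 419.15) = 47.66 mol
For 18.72 mol H2S, stoichiometry requires (3/2) × 18.72 = 28.08 mol O2; 47.66 mol is available, so H2S is limiting.
n(SO2) = (2/2) × 18.72 = 18.72 mol
V(SO2) = nRT/P = 18.72 × 8.314 × 561.15 / 240 = 363.9 L

364 L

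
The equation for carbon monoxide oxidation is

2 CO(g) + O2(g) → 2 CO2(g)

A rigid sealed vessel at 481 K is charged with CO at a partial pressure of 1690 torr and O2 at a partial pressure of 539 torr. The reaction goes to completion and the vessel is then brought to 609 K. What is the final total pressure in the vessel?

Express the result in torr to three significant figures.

At constant V, partial pressures at 481 K are proportional to moles, so apply stoichiometry directly to pressures.
P(O2) required for 1690 torr of CO = (1/2) × 1690 = 845.0 torr; available 539 torr, so O2 is limiting.
P(CO) remaining = 1690 − (2/1) × 539 = 612.0 torr
P(gaseous products) = (2)/1 × 539 = 1078 torr
P_total at 481 K = 612.0 + 1078 = 1690 torr
Scaling to 609 K: P = 1690 × 609/481 = 2140 torr

2140 torr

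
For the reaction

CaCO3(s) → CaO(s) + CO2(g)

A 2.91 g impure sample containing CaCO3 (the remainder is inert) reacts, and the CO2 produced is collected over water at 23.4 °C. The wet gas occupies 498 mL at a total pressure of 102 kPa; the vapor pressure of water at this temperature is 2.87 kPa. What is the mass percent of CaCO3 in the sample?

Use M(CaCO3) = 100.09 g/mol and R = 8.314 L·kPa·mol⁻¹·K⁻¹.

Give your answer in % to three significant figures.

P(CO2) = 102 − 2.87 = 99.13 kPa
n(CO2) = PV/RT = (99.13 × 0.4980) / (8.314 × 296.55) = 0.02002 mol
n(CaCO3) = (1/1) × 0.02002 = 0.02002 mol
m(CaCO3) = 0.02002 × 100.09 = 2.004 g
%CaCO3 = 2.004 / 2.91 × 100 = 68.87%

68.9 %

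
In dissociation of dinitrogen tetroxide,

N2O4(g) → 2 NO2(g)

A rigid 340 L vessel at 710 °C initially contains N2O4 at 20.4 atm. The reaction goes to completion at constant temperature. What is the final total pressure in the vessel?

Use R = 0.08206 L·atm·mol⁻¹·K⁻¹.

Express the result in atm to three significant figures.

40.8 atm

Rigid vessel, constant T ⇒ P scales with total gas moles (1 → 2).
P_final = (2/1) × 20.4 = 40.80 atm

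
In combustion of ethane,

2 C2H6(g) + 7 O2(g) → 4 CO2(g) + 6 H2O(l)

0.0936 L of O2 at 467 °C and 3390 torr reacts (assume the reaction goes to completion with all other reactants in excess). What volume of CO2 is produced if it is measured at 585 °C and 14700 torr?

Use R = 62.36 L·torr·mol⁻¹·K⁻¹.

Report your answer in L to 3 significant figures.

0.0143 L

n(O2) = PV/RT = (3390 × 0.0936) / (62.36 × 740.15) = 0.006875 mol
n(CO2) = (4/7) × 0.006875 = 0.003929 mol
V = nRT/P = 0.003929 × 62.36 × 858.15 / 14700 = 0.01430 L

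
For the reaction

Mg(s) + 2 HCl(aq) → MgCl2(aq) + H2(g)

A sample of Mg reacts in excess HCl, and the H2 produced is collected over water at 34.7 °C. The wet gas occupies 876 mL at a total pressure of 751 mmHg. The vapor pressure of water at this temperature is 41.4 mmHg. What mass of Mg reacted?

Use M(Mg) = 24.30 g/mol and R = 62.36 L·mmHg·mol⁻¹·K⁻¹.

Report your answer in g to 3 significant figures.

0.787 g

P(H2) = 751 − 41.4 = 709.6 mmHg
n(H2) = PV/RT = (709.6 × 0.8760) / (62.36 × 307.85) = 0.03238 mol
n(Mg) = (1/1) × 0.03238 = 0.03238 mol
m(Mg) = 0.03238 × 24.30 = 0.7868 g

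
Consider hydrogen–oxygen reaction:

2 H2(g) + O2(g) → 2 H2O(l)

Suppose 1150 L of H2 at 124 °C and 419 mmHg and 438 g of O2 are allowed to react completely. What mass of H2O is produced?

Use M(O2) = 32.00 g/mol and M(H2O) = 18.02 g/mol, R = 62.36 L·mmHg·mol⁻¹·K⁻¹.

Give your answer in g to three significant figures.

n(H2) = PV/RT = (419 × 1150) / (62.36 × 397.15) = 19.46 mol
n(O2) = 438 / 32.00 = 13.69 mol
For 19.46 mol H2, stoichiometry requires (1/2) × 19.46 = 9.730 mol O2; 13.69 mol is available, so H2 is limiting.
n(H2O) = (2/2) × 19.46 = 19.46 mol
m(H2O) = 19.46 × 18.02 = 350.7 g

351 g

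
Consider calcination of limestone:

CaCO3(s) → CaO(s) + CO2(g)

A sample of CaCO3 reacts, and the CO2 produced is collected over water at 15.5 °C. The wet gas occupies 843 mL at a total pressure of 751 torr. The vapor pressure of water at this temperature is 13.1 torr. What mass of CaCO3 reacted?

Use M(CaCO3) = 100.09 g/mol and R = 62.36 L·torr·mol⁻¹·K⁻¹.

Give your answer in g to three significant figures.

3.46 g

P(CO2) = 751 − 13.1 = 737.9 torr
n(CO2) = PV/RT = (737.9 × 0.8430) / (62.36 × 288.65) = 0.03456 mol
n(CaCO3) = (1/1) × 0.03456 = 0.03456 mol
m(CaCO3) = 0.03456 × 100.09 = 3.459 g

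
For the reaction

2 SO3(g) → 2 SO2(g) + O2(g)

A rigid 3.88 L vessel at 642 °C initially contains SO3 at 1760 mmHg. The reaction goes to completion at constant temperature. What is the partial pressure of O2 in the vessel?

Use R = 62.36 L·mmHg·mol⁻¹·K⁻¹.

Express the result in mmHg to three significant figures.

n(SO3)₀ = PV/RT = (1760 × 3.88) / (62.36 × 915.15) = 0.1197 mol
n(O2) = (1/2) × 0.1197 = 0.05985 mol
P(O2) = nRT/V = 0.05985 × 62.36 × 915.15 / 3.88 = 880.3 mmHg

880 mmHg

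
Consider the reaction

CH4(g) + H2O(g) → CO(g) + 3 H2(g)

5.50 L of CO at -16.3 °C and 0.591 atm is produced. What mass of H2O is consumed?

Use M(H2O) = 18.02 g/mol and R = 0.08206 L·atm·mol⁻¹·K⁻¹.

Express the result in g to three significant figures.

2.78 g

n(CO) = PV/RT = (0.591 × 5.50) / (0.08206 × 256.85) = 0.1542 mol
n(H2O) = (1/1) × 0.1542 = 0.1542 mol
m(H2O) = 0.1542 × 18.02 = 2.779 g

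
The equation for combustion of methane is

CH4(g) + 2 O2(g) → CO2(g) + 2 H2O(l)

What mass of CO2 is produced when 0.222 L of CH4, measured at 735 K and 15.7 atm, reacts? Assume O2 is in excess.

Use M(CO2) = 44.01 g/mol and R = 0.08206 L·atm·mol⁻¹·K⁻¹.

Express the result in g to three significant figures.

n(CH4) = PV/RT = (15.7 × 0.222) / (0.08206 × 735) = 0.05779 mol
n(CO2) = (1/1) × 0.05779 = 0.05779 mol
m(CO2) = 0.05779 × 44.01 = 2.543 g

2.54 g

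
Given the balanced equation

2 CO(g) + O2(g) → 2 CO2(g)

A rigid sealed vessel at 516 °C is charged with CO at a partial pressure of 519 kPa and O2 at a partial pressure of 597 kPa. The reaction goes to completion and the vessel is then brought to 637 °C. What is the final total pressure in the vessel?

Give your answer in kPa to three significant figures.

At constant V, partial pressures at 516 °C are proportional to moles, so apply stoichiometry directly to pressures.
P(O2) required for 519 kPa of CO = (1/2) × 519 = 259.5 kPa; available 597 kPa, so CO is limiting.
P(O2) remaining = 597 − (1/2) × 519 = 337.5 kPa
P(gaseous products) = (2)/2 × 519 = 519.0 kPa
P_total at 516 °C = 337.5 + 519.0 = 856.5 kPa
Scaling to 637 °C: P = 856.5 × 910.15/789.15 = 987.8 kPa

988 kPa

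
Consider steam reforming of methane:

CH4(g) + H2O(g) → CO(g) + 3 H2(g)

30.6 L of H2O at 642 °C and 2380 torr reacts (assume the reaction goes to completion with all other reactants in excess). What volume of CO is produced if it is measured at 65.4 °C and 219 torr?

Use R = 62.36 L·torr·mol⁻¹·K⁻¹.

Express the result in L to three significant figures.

123 L

n(H2O) = PV/RT = (2380 × 30.6) / (62.36 × 915.15) = 1.276 mol
n(CO) = (1/1) × 1.276 = 1.276 mol
V = nRT/P = 1.276 × 62.36 × 338.55 / 219 = 123.0 L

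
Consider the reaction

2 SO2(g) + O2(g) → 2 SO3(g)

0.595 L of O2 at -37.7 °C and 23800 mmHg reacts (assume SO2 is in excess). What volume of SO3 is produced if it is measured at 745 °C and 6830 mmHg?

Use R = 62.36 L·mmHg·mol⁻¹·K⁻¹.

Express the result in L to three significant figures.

n(O2) = PV/RT = (23800 × 0.595) / (62.36 × 235.45) = 0.9645 mol
n(SO3) = (2/1) × 0.9645 = 1.929 mol
V = nRT/P = 1.929 × 62.36 × 1018.15 / 6830 = 17.93 L

17.9 L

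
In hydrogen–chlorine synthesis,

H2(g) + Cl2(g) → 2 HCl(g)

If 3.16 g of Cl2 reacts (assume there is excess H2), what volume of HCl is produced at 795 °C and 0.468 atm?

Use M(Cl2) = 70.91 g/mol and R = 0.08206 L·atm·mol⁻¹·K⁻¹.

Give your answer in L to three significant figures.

n(Cl2) = 3.160 / 70.91 = 0.04456 mol
n(HCl) = (2/1) × 0.04456 = 0.08912 mol
V = nRT/P = 0.08912 × 0.08206 × 1068.15 / 0.468 = 16.69 L

16.7 L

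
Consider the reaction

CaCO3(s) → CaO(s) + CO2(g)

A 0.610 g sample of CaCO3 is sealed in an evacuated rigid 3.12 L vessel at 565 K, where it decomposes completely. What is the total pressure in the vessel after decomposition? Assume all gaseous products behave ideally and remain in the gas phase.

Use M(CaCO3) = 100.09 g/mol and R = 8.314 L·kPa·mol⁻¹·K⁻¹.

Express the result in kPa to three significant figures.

9.18 kPa

n(CaCO3) = 0.610 / 100.09 = 0.006095 mol
n(gas produced) = (1/1) × 0.006095 = 0.006095 mol
P = nRT/V = 0.006095 × 8.314 × 565 / 3.12 = 9.177 kPa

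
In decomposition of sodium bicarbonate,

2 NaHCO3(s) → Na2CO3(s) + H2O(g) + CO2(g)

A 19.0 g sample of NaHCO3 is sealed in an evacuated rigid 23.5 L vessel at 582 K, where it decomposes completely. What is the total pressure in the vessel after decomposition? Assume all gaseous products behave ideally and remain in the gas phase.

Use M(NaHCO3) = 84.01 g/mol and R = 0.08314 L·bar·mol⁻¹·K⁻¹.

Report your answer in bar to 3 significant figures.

0.466 bar

n(NaHCO3) = 19.0 / 84.01 = 0.2262 mol
n(gas produced) = (2/2) × 0.2262 = 0.2262 mol
P = nRT/V = 0.2262 × 0.08314 × 582 / 23.5 = 0.4658 bar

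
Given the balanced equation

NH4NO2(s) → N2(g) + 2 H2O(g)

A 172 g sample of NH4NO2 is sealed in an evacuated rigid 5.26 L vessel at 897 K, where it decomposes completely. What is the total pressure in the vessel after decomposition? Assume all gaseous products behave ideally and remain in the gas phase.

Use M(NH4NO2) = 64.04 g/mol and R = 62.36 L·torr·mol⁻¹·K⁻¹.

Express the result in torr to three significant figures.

n(NH4NO2) = 172 / 64.04 = 2.686 mol
n(gas produced) = (3/1) × 2.686 = 8.058 mol
P = nRT/V = 8.058 × 62.36 × 897 / 5.26 = 85690 torr

85700 torr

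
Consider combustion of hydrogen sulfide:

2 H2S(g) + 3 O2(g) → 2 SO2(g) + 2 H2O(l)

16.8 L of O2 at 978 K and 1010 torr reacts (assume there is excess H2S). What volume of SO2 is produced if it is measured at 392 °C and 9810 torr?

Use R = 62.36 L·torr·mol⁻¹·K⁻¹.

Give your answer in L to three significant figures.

0.784 L

n(O2) = PV/RT = (1010 × 16.8) / (62.36 × 978) = 0.2782 mol
n(SO2) = (2/3) × 0.2782 = 0.1855 mol
V = nRT/P = 0.1855 × 62.36 × 665.15 / 9810 = 0.7843 L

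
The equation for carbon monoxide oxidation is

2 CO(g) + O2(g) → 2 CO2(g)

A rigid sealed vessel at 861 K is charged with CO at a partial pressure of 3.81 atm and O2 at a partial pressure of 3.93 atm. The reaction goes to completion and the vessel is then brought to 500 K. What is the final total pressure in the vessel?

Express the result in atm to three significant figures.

3.39 atm

At constant V, partial pressures at 861 K are proportional to moles, so apply stoichiometry directly to pressures.
P(O2) required for 3.81 atm of CO = (1/2) × 3.81 = 1.905 atm; available 3.93 atm, so CO is limiting.
P(O2) remaining = 3.93 − (1/2) × 3.81 = 2.025 atm
P(gaseous products) = (2)/2 × 3.81 = 3.810 atm
P_total at 861 K = 2.025 + 3.810 = 5.835 atm
Scaling to 500 K: P = 5.835 × 500/861 = 3.389 atm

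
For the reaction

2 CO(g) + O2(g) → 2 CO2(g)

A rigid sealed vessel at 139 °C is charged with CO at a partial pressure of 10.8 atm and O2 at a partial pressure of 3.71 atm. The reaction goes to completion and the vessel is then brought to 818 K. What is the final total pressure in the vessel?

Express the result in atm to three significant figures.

With V and T fixed, P_i ∝ n_i, so the mole ratios apply directly to partial pressures at 139 °C.
P(O2) required for 10.8 atm of CO = (1/2) × 10.8 = 5.400 atm; available 3.71 atm, so O2 is limiting.
P(CO) remaining = 10.8 − (2/1) × 3.71 = 3.380 atm
P(gaseous products) = (2)/1 × 3.71 = 7.420 atm
P_total at 139 °C = 3.380 + 7.420 = 10.80 atm
Scaling to 818 K: P = 10.80 × 818/412.15 = 21.43 atm

21.4 atm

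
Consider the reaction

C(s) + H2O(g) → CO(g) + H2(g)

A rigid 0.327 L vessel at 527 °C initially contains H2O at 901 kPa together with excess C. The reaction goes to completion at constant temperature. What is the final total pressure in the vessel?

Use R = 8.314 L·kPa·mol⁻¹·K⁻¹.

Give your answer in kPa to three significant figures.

1800 kPa

At constant T and V, P ∝ n(gas): 1 mol gas → 2 mol gas.
P_final = (2/1) × 901 = 1802 kPa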